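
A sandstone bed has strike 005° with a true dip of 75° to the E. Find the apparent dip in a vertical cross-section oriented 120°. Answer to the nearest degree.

Angle between strike (005°) and section (120°): β = 65°.
tan α = tan 75° × sin 65° = 3.7321 × 0.9063 = 3.3824
apparent dip = arctan 3.3824 = 73.53°

74°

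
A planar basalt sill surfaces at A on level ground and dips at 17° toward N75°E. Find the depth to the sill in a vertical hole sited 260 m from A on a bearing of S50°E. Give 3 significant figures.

45.6 m

The hole lies 55° from the dip direction, so the down-dip offset is 260 × cos 55° = 149.13 m.
Depth = down-dip offset × tan(dip) = 149.13 × tan 17° = 149.13 × 0.3057
Depth = 45.59 m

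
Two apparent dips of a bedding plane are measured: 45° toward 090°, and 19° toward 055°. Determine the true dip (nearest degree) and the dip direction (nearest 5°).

Represent each trace as a vector plunging at its apparent dip toward its trend (east-north-up frame): v₁ = (0.707, 0.000, -0.707), v₂ = (0.775, 0.542, -0.326).
The plane normal is n = v₁ × v₂ ∝ (0.383, -0.317, 0.383).
tan δ = √(n_x²+n_y²)/n_z = 0.498/0.383, so δ = 52.4°.
Dip direction = azimuth of (n_x, n_y) = atan2(0.383, -0.317) = 130°.

true dip 52°, dip direction 130°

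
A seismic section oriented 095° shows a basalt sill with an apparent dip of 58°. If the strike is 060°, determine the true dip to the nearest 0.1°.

70.3°

The section is 35° from the strike.
tan δ = tan α / sin β = tan 58° / sin 35° = 1.6003 / 0.5736 = 2.7901
δ = arctan(2.7901) = 70.28°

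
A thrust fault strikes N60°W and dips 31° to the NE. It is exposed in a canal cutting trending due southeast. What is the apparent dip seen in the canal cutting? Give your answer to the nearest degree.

9°

Angle between strike (N60°W) and section (due southeast): β = 15°.
tan α = tan 31° × sin 15° = 0.6009 × 0.2588 = 0.1555
apparent dip = arctan 0.1555 = 8.84°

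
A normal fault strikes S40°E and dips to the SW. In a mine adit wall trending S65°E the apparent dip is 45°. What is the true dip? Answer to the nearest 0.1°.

67.1°

The section is 25° from the strike.
tan δ = tan α / sin β = tan 45° / sin 25° = 1.0000 / 0.4226 = 2.3662
true dip = arctan 2.3662 = 67.09°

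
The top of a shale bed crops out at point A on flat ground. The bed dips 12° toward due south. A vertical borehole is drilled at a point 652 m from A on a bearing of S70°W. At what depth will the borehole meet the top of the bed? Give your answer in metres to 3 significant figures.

The hole lies 70° from the dip direction, so the down-dip offset is 652 × cos 70° = 223.00 m.
Depth = down-dip offset × tan(dip) = 223.00 × tan 12° = 223.00 × 0.2126
Depth = 47.40 m

47.4 m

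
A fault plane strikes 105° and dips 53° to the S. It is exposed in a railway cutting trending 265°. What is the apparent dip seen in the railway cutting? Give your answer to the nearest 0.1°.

24.4°

The section lies 20° from the strike.
tan(apparent dip) = tan 53° · sin 20° = 0.4539
α = arctan(0.4539) = 24.41°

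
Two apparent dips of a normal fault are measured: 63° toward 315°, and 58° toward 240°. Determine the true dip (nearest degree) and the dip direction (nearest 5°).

Represent each trace as a vector plunging at its apparent dip toward its trend (east-north-up frame): v₁ = (-0.321, 0.321, -0.891), v₂ = (-0.459, -0.265, -0.848).
n = v₁ × v₂ = (-0.508, 0.137, 0.232) (taken with n_z > 0).
True dip = arccos(n_z / |n|) = arccos(0.4039) = 66.2°.
The horizontal component of n points toward azimuth atan2(n_x, n_y) = 285°, the dip direction.

true dip 66°, dip direction 285°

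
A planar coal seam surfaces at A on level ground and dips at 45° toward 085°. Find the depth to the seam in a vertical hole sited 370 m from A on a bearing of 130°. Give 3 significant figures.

262 m

The hole lies 45° from the dip direction, so the down-dip offset is 370 × cos 45° = 261.63 m.
Depth = down-dip offset × tan(dip) = 261.63 × tan 45° = 261.63 × 1.0000
Depth = 261.63 m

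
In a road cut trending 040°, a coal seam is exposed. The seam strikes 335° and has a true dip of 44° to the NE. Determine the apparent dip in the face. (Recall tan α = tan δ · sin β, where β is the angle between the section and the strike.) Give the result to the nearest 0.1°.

41.2°

The strike is 335° and the section trends 040°; the acute angle between them is β = 65°.
tan α = tan 44° × sin 65° = 0.9657 × 0.9063 = 0.8752
apparent dip = arctan 0.8752 = 41.19°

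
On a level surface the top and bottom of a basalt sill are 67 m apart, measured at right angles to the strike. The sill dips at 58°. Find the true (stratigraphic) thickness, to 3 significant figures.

True thickness t = w · sin(dip) = 67 × sin 58°
t = 67 × 0.8480 = 56.819 m

56.8 m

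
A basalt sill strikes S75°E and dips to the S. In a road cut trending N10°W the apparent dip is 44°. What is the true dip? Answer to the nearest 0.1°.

46.8°

β = acute angle between strike S75°E and section N10°W = 65°.
tan(true dip) = tan 44° / sin 65° = 1.0655
δ = arctan(1.0655) = 46.82°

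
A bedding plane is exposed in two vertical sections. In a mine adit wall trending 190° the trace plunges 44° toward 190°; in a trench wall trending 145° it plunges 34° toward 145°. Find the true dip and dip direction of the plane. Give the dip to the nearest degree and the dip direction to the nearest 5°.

true dip 44°, dip direction 190°

Each apparent-dip line lies in the plane. As unit vectors (x east, y north, z up), v₁ plunges 44°→190° and v₂ plunges 34°→145°.
n = v₁ × v₂ = (-0.076, -0.400, 0.422) (taken with n_z > 0).
True dip = arccos(n_z / |n|) = arccos(0.7193) = 44.0°.
Dip direction = azimuth of (n_x, n_y) = atan2(-0.076, -0.400) = 191°.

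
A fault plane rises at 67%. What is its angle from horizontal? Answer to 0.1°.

tan θ = 67/100 = 0.6700
θ = arctan(0.6700) = 33.82°

33.8°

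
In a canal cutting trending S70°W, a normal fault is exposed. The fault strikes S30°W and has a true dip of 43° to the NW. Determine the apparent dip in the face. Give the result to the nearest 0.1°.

Angle between strike (S30°W) and section (S70°W): β = 40°.
tan(apparent dip) = tan 43° · sin 40° = 0.5994
α = arctan(0.5994) = 30.94°

30.9°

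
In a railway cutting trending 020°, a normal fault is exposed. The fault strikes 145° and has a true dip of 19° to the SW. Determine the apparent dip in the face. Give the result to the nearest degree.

The strike is 145° and the section trends 020°; the acute angle between them is β = 55°.
tan(apparent dip) = tan 19° · sin 55° = 0.2821
α = arctan(0.2821) = 15.75°

16°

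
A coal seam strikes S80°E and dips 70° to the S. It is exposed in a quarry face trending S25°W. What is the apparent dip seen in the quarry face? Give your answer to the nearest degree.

The strike is S80°E and the section trends S25°W; the acute angle between them is β = 75°.
tan α = tan 70° × sin 75° = 2.7475 × 0.9659 = 2.6539
apparent dip = arctan 2.6539 = 69.35°

69°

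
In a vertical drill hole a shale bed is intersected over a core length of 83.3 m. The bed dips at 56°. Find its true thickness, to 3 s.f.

True thickness t = h · cos(dip) = 83.3 × cos 56°
t = 83.3 × 0.5592 = 46.581 m

46.6 m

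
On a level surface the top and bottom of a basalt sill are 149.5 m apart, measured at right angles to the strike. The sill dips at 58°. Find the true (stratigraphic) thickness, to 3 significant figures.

True thickness t = w · sin(dip) = 149.5 × sin 58°
t = 149.5 × 0.8480 = 126.783 m

127 m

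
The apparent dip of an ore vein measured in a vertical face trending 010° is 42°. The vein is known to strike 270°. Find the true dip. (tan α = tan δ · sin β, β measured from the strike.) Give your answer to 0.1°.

The section is 80° from the strike.
tan(true dip) = tan 42° / sin 80° = 0.9143
δ = arctan(0.9143) = 42.44°

42.4°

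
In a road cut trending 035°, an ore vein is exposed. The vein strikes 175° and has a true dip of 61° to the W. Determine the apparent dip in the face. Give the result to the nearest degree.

49°

Angle between strike (175°) and section (035°): β = 40°.
tan(apparent dip) = tan 61° · sin 40° = 1.1596
apparent dip = arctan 1.1596 = 49.23°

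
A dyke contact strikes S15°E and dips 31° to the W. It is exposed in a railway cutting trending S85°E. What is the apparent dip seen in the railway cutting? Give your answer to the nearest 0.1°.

Angle between strike (S15°E) and section (S85°E): β = 70°.
tan α = tan 31° × sin 70° = 0.6009 × 0.9397 = 0.5646
α = arctan(0.5646) = 29.45°

29.5°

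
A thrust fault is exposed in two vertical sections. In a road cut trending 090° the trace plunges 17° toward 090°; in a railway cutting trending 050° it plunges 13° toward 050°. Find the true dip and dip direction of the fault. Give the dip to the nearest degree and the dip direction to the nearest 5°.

The two traces are lines in the plane: v₁ = (sin 90°·cos 17°, cos 90°·cos 17°, −sin 17°), v₂ = (sin 50°·cos 13°, cos 50°·cos 13°, −sin 13°).
n = v₁ × v₂ = (0.183, -0.003, 0.599) (taken with n_z > 0).
tan δ = √(n_x²+n_y²)/n_z = 0.183/0.599, so δ = 17.0°.
Dip direction = atan2(0.183, -0.003) = 91° (azimuth of n's horizontal projection).

true dip 17°, dip direction 090°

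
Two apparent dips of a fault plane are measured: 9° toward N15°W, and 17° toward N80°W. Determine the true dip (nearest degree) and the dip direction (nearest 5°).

true dip 17°, dip direction 285°

Represent each trace as a vector plunging at its apparent dip toward its trend (east-north-up frame): v₁ = (-0.256, 0.954, -0.156), v₂ = (-0.942, 0.166, -0.292).
Cross product v₁ × v₂ gives the pole to the plane: n ∝ (-0.253, 0.073, 0.856).
tan δ = √(n_x²+n_y²)/n_z = 0.263/0.856, so δ = 17.1°.
The horizontal component of n points toward azimuth atan2(n_x, n_y) = 286°, the dip direction.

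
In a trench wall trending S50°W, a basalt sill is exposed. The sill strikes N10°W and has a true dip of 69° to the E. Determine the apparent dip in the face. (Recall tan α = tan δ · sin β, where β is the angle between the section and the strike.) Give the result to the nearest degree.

66°

The strike is N10°W and the section trends S50°W; the acute angle between them is β = 60°.
tan α = tan 69° × sin 60° = 2.6051 × 0.8660 = 2.2561
apparent dip = arctan 2.2561 = 66.09°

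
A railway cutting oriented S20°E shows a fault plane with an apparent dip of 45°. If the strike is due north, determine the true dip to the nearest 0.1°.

β = acute angle between strike due north and section S20°E = 20°.
tan δ = tan α / sin β = tan 45° / sin 20° = 1.0000 / 0.3420 = 2.9238
true dip = arctan 2.9238 = 71.12°

71.1°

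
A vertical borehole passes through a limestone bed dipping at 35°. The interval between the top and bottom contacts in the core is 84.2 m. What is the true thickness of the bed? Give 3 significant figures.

69.0 m

True thickness t = h · cos(dip) = 84.2 × cos 35°
t = 84.2 × 0.8192 = 68.973 m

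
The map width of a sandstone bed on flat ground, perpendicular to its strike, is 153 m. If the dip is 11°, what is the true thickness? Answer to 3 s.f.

29.2 m

True thickness t = w · sin(dip) = 153 × sin 11°
t = 153 × 0.1908 = 29.194 m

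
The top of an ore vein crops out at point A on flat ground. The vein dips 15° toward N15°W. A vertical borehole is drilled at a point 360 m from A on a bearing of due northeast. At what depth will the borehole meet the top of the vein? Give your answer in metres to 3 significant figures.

The hole lies 60° from the dip direction, so the down-dip offset is 360 × cos 60° = 180.00 m.
Depth = down-dip offset × tan(dip) = 180.00 × tan 15° = 180.00 × 0.2679
Depth = 48.23 m

48.2 m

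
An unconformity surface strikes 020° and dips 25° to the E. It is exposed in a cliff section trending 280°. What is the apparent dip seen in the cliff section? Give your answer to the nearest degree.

Angle between strike (020°) and section (280°): β = 80°.
tan(apparent dip) = tan 25° · sin 80° = 0.4592
α = arctan(0.4592) = 24.67°

25°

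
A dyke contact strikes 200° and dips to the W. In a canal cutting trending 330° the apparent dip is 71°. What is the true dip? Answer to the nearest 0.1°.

75.2°

The section is 50° from the strike.
tan δ = tan α / sin β = tan 71° / sin 50° = 2.9042 / 0.7660 = 3.7912
δ = arctan(3.7912) = 75.22°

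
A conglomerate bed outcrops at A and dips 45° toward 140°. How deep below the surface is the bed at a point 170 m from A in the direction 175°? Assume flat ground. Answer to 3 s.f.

139 m

The hole lies 35° from the dip direction, so the down-dip offset is 170 × cos 35° = 139.26 m.
Depth = down-dip offset × tan(dip) = 139.26 × tan 45° = 139.26 × 1.0000
Depth = 139.26 m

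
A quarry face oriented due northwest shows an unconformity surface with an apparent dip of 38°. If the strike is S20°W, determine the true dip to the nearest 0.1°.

The section is 65° from the strike.
tan(true dip) = tan 38° / sin 65° = 0.8621
true dip = arctan 0.8621 = 40.76°

40.8°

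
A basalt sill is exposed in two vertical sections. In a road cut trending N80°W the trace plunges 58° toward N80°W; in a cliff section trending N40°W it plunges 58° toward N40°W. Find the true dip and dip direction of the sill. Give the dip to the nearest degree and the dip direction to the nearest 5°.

true dip 60°, dip direction 300°

Represent each trace as a vector plunging at its apparent dip toward its trend (east-north-up frame): v₁ = (-0.522, 0.092, -0.848), v₂ = (-0.341, 0.406, -0.848).
The plane normal is n = v₁ × v₂ ∝ (-0.266, 0.154, 0.181).
tan δ = √(n_x²+n_y²)/n_z = 0.307/0.181, so δ = 59.6°.
The horizontal component of n points toward azimuth atan2(n_x, n_y) = 300°, the dip direction.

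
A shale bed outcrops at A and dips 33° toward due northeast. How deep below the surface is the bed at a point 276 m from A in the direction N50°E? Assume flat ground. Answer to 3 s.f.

179 m

The hole lies 5° from the dip direction, so the down-dip offset is 276 × cos 5° = 274.95 m.
Depth = down-dip offset × tan(dip) = 274.95 × tan 33° = 274.95 × 0.6494
Depth = 178.55 m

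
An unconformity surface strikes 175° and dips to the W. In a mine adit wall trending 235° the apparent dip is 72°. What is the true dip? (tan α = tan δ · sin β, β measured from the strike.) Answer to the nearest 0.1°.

The section is 60° from the strike.
tan δ = tan α / sin β = tan 72° / sin 60° = 3.0777 / 0.8660 = 3.5538
true dip = arctan 3.5538 = 74.28°

74.3°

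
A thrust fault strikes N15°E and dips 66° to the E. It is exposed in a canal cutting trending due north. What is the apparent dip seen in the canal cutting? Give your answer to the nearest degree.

30°

The section lies 15° from the strike.
tan(apparent dip) = tan 66° · sin 15° = 0.5813
α = arctan(0.5813) = 30.17°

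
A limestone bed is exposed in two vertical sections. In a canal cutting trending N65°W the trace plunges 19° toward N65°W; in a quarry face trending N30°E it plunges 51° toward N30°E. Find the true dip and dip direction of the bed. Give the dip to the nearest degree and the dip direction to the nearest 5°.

true dip 53°, dip direction 010°

The two traces are lines in the plane: v₁ = (sin 295°·cos 19°, cos 295°·cos 19°, −sin 19°), v₂ = (sin 30°·cos 51°, cos 30°·cos 51°, −sin 51°).
n = v₁ × v₂ = (0.133, 0.768, 0.593) (taken with n_z > 0).
Dip δ = arctan(|n_h|/n_z) = arctan(0.780/0.593) = 52.8°.
Dip direction = atan2(0.133, 0.768) = 10° (azimuth of n's horizontal projection).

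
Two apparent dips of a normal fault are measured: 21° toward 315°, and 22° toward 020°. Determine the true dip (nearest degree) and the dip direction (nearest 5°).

true dip 25°, dip direction 350°

Each apparent-dip line lies in the plane. As unit vectors (x east, y north, z up), v₁ plunges 21°→315° and v₂ plunges 22°→020°.
n = v₁ × v₂ = (-0.065, 0.361, 0.785) (taken with n_z > 0).
True dip = arccos(n_z / |n|) = arccos(0.9059) = 25.1°.
Dip direction = azimuth of (n_x, n_y) = atan2(-0.065, 0.361) = 350°.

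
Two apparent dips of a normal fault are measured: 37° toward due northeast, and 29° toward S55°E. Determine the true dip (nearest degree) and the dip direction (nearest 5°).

true dip 41°, dip direction 075°

The two traces are lines in the plane: v₁ = (sin 45°·cos 37°, cos 45°·cos 37°, −sin 37°), v₂ = (sin 125°·cos 29°, cos 125°·cos 29°, −sin 29°).
Cross product v₁ × v₂ gives the pole to the plane: n ∝ (0.576, 0.157, 0.688).
Dip δ = arctan(|n_h|/n_z) = arctan(0.597/0.688) = 40.9°.
Dip direction = azimuth of (n_x, n_y) = atan2(0.576, 0.157) = 75°.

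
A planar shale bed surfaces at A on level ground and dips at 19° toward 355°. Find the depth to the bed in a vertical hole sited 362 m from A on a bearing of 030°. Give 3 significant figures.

The hole lies 35° from the dip direction, so the down-dip offset is 362 × cos 35° = 296.53 m.
Depth = down-dip offset × tan(dip) = 296.53 × tan 19° = 296.53 × 0.3443
Depth = 102.10 m

102 m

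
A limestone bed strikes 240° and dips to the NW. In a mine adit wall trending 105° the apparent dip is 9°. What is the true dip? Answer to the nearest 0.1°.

12.6°

β = acute angle between strike 240° and section 105° = 45°.
tan(true dip) = tan 9° / sin 45° = 0.2240
δ = arctan(0.2240) = 12.63°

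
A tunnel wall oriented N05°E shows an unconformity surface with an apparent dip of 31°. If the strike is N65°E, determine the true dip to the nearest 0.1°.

34.8°

The section is 60° from the strike.
tan δ = tan α / sin β = tan 31° / sin 60° = 0.6009 / 0.8660 = 0.6938
δ = arctan(0.6938) = 34.75°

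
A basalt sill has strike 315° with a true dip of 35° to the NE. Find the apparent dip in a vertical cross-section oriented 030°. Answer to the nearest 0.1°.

34.1°

The section lies 75° from the strike.
tan α = tan 35° × sin 75° = 0.7002 × 0.9659 = 0.6763
α = arctan(0.6763) = 34.07°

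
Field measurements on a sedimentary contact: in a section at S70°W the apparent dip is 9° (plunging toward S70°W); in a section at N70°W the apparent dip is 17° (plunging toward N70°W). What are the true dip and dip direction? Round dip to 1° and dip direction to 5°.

true dip 18°, dip direction 310°

Each apparent-dip line lies in the plane. As unit vectors (x east, y north, z up), v₁ plunges 9°→S70°W and v₂ plunges 17°→N70°W.
n = v₁ × v₂ = (-0.150, 0.131, 0.607) (taken with n_z > 0).
True dip = arccos(n_z / |n|) = arccos(0.9503) = 18.1°.
The horizontal component of n points toward azimuth atan2(n_x, n_y) = 311°, the dip direction.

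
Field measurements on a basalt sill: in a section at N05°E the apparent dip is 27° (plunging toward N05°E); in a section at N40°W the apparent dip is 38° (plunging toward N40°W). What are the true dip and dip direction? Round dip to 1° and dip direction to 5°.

The two traces are lines in the plane: v₁ = (sin 5°·cos 27°, cos 5°·cos 27°, −sin 27°), v₂ = (sin 320°·cos 38°, cos 320°·cos 38°, −sin 38°).
The plane normal is n = v₁ × v₂ ∝ (-0.272, 0.278, 0.496).
Dip δ = arctan(|n_h|/n_z) = arctan(0.389/0.496) = 38.1°.
The horizontal component of n points toward azimuth atan2(n_x, n_y) = 316°, the dip direction.

true dip 38°, dip direction 315°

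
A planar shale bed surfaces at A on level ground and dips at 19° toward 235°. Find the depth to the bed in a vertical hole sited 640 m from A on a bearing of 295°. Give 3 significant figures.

The hole lies 60° from the dip direction, so the down-dip offset is 640 × cos 60° = 320.00 m.
Depth = down-dip offset × tan(dip) = 320.00 × tan 19° = 320.00 × 0.3443
Depth = 110.18 m

110 m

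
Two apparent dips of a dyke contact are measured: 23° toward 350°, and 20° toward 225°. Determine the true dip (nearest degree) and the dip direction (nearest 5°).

Represent each trace as a vector plunging at its apparent dip toward its trend (east-north-up frame): v₁ = (-0.160, 0.907, -0.391), v₂ = (-0.664, -0.664, -0.342).
The plane normal is n = v₁ × v₂ ∝ (-0.570, 0.205, 0.709).
True dip = arccos(n_z / |n|) = arccos(0.7603) = 40.5°.
Dip direction = atan2(-0.570, 0.205) = 290° (azimuth of n's horizontal projection).

true dip 41°, dip direction 290°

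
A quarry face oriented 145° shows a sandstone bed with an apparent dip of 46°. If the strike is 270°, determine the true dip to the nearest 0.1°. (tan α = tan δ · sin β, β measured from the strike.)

51.7°

β = acute angle between strike 270° and section 145° = 55°.
tan δ = tan α / sin β = tan 46° / sin 55° = 1.0355 / 0.8192 = 1.2641
true dip = arctan 1.2641 = 51.65°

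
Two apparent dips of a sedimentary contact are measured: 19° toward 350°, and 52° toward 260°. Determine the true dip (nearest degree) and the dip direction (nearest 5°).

The two traces are lines in the plane: v₁ = (sin 350°·cos 19°, cos 350°·cos 19°, −sin 19°), v₂ = (sin 260°·cos 52°, cos 260°·cos 52°, −sin 52°).
n = v₁ × v₂ = (-0.769, 0.068, 0.582) (taken with n_z > 0).
tan δ = √(n_x²+n_y²)/n_z = 0.772/0.582, so δ = 53.0°.
The horizontal component of n points toward azimuth atan2(n_x, n_y) = 275°, the dip direction.

true dip 53°, dip direction 275°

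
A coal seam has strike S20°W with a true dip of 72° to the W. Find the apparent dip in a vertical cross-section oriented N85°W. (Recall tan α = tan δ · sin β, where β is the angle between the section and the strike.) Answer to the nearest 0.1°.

The strike is S20°W and the section trends N85°W; the acute angle between them is β = 75°.
tan(apparent dip) = tan 72° · sin 75° = 2.9728
α = arctan(2.9728) = 71.41°

71.4°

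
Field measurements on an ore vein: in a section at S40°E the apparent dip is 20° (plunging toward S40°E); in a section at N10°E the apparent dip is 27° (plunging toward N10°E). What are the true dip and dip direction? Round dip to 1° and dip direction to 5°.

Each apparent-dip line lies in the plane. As unit vectors (x east, y north, z up), v₁ plunges 20°→S40°E and v₂ plunges 27°→N10°E.
n = v₁ × v₂ = (0.627, 0.221, 0.641) (taken with n_z > 0).
Dip δ = arctan(|n_h|/n_z) = arctan(0.665/0.641) = 46.0°.
Dip direction = atan2(0.627, 0.221) = 71° (azimuth of n's horizontal projection).

true dip 46°, dip direction 070°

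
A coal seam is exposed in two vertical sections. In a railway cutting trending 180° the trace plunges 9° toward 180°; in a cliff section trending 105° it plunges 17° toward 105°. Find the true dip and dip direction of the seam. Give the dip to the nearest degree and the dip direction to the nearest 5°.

true dip 18°, dip direction 120°

Represent each trace as a vector plunging at its apparent dip toward its trend (east-north-up frame): v₁ = (0.000, -0.988, -0.156), v₂ = (0.924, -0.248, -0.292).
The plane normal is n = v₁ × v₂ ∝ (0.250, -0.145, 0.912).
Dip δ = arctan(|n_h|/n_z) = arctan(0.289/0.912) = 17.6°.
The horizontal component of n points toward azimuth atan2(n_x, n_y) = 120°, the dip direction.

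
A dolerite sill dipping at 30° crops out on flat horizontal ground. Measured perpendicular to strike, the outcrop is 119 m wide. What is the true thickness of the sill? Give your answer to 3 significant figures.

True thickness t = w · sin(dip) = 119 × sin 30°
t = 119 × 0.5000 = 59.500 m

59.5 m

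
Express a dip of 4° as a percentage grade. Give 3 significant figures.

6.99%

grade % = 100 × tan 4° = 100 × 0.0699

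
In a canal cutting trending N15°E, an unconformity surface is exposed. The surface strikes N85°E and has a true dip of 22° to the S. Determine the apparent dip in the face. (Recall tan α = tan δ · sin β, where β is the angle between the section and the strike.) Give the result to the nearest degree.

21°

The strike is N85°E and the section trends N15°E; the acute angle between them is β = 70°.
tan α = tan 22° × sin 70° = 0.4040 × 0.9397 = 0.3797
apparent dip = arctan 0.3797 = 20.79°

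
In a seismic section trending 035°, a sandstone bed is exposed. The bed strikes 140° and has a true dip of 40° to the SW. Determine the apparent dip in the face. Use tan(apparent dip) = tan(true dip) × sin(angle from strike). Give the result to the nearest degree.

The section lies 75° from the strike.
tan(apparent dip) = tan 40° · sin 75° = 0.8105
α = arctan(0.8105) = 39.03°

39°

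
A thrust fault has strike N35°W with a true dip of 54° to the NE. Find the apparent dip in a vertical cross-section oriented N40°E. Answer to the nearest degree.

Angle between strike (N35°W) and section (N40°E): β = 75°.
tan(apparent dip) = tan 54° · sin 75° = 1.3295
α = arctan(1.3295) = 53.05°

53°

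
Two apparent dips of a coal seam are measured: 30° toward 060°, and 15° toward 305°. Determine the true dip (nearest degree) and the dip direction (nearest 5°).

The two traces are lines in the plane: v₁ = (sin 60°·cos 30°, cos 60°·cos 30°, −sin 30°), v₂ = (sin 305°·cos 15°, cos 305°·cos 15°, −sin 15°).
n = v₁ × v₂ = (0.165, 0.590, 0.758) (taken with n_z > 0).
True dip = arccos(n_z / |n|) = arccos(0.7779) = 38.9°.
The horizontal component of n points toward azimuth atan2(n_x, n_y) = 16°, the dip direction.

true dip 39°, dip direction 015°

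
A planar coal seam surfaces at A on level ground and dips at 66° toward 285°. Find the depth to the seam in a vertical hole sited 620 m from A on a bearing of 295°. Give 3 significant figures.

1370 m

The hole lies 10° from the dip direction, so the down-dip offset is 620 × cos 10° = 610.58 m.
Depth = down-dip offset × tan(dip) = 610.58 × tan 66° = 610.58 × 2.2460
Depth = 1371.39 m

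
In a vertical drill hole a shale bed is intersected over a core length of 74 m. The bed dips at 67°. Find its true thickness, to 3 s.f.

28.9 m

True thickness t = h · cos(dip) = 74 × cos 67°
t = 74 × 0.3907 = 28.914 m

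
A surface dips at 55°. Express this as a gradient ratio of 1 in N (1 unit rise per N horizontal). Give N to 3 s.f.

1 in 0.700

1 : N means tan θ = 1/N, so N = 1/tan 55° = 1/1.4281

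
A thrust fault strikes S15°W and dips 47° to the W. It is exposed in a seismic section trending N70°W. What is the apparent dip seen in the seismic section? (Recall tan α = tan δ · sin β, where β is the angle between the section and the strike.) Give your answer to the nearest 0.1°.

The section lies 85° from the strike.
tan(apparent dip) = tan 47° · sin 85° = 1.0683
α = arctan(1.0683) = 46.89°

46.9°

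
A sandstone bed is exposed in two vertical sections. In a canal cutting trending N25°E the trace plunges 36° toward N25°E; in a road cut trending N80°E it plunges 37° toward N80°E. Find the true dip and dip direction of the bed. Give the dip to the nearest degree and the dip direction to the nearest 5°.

The two traces are lines in the plane: v₁ = (sin 25°·cos 36°, cos 25°·cos 36°, −sin 36°), v₂ = (sin 80°·cos 37°, cos 80°·cos 37°, −sin 37°).
Cross product v₁ × v₂ gives the pole to the plane: n ∝ (0.360, 0.257, 0.529).
tan δ = √(n_x²+n_y²)/n_z = 0.442/0.529, so δ = 39.9°.
Dip direction = atan2(0.360, 0.257) = 55° (azimuth of n's horizontal projection).

true dip 40°, dip direction 055°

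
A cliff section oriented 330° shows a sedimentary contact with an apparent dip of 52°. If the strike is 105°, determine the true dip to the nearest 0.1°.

61.1°

β = acute angle between strike 105° and section 330° = 45°.
tan δ = tan α / sin β = tan 52° / sin 45° = 1.2799 / 0.7071 = 1.8101
true dip = arctan 1.8101 = 61.08°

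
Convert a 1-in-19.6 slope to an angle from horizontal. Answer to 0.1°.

2.9°

tan θ = 1/19.6 = 0.0510
θ = arctan(0.0510) = 2.92°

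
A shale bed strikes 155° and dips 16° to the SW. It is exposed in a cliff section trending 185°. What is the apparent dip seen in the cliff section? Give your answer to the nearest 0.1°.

The strike is 155° and the section trends 185°; the acute angle between them is β = 30°.
tan(apparent dip) = tan 16° · sin 30° = 0.1434
α = arctan(0.1434) = 8.16°

8.2°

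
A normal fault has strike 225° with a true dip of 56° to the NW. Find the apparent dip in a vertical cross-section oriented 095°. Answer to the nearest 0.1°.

Angle between strike (225°) and section (095°): β = 50°.
tan α = tan 56° × sin 50° = 1.4826 × 0.7660 = 1.1357
α = arctan(1.1357) = 48.64°

48.6°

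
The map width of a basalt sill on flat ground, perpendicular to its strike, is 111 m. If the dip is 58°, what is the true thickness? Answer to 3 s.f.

94.1 m

True thickness t = w · sin(dip) = 111 × sin 58°
t = 111 × 0.8480 = 94.133 m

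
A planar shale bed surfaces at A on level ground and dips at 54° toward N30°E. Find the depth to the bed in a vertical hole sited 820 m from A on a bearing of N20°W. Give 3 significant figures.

The hole lies 50° from the dip direction, so the down-dip offset is 820 × cos 50° = 527.09 m.
Depth = down-dip offset × tan(dip) = 527.09 × tan 54° = 527.09 × 1.3764
Depth = 725.47 m

725 m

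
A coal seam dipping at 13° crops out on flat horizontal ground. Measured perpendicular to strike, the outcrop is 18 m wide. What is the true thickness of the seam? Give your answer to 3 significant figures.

4.05 m

True thickness t = w · sin(dip) = 18 × sin 13°
t = 18 × 0.2250 = 4.049 m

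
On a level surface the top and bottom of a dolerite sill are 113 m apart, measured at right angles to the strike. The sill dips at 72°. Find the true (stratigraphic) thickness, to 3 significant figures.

107 m

True thickness t = w · sin(dip) = 113 × sin 72°
t = 113 × 0.9511 = 107.469 m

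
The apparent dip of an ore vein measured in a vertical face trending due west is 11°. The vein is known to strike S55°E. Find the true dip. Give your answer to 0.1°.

β = acute angle between strike S55°E and section due west = 35°.
tan(true dip) = tan 11° / sin 35° = 0.3389
true dip = arctan 0.3389 = 18.72°

18.7°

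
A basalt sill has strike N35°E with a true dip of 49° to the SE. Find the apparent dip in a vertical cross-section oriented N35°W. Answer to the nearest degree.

47°

Angle between strike (N35°E) and section (N35°W): β = 70°.
tan α = tan 49° × sin 70° = 1.1504 × 0.9397 = 1.0810
α = arctan(1.0810) = 47.23°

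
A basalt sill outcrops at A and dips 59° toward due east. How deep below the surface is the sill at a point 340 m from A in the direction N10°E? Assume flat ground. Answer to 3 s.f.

98.3 m

The hole lies 80° from the dip direction, so the down-dip offset is 340 × cos 80° = 59.04 m.
Depth = down-dip offset × tan(dip) = 59.04 × tan 59° = 59.04 × 1.6643
Depth = 98.26 m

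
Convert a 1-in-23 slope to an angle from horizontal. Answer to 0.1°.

2.5°

tan θ = 1/23 = 0.0435
θ = arctan(0.0435) = 2.49°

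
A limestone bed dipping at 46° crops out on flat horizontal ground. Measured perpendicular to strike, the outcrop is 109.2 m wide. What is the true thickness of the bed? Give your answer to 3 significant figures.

True thickness t = w · sin(dip) = 109.2 × sin 46°
t = 109.2 × 0.7193 = 78.552 m

78.6 m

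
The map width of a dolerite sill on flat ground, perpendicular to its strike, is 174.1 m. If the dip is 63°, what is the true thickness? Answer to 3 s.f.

True thickness t = w · sin(dip) = 174.1 × sin 63°
t = 174.1 × 0.8910 = 155.124 m

155 m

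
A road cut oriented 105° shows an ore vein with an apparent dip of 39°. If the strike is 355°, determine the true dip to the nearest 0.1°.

β = acute angle between strike 355° and section 105° = 70°.
tan(true dip) = tan 39° / sin 70° = 0.8618
δ = arctan(0.8618) = 40.75°

40.8°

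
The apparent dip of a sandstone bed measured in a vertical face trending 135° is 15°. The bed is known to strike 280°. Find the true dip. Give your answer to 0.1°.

25.0°

β = acute angle between strike 280° and section 135° = 35°.
tan δ = tan α / sin β = tan 15° / sin 35° = 0.2679 / 0.5736 = 0.4672
δ = arctan(0.4672) = 25.04°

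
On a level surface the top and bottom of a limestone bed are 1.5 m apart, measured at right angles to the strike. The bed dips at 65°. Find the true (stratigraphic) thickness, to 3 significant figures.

1.36 m

True thickness t = w · sin(dip) = 1.5 × sin 65°
t = 1.5 × 0.9063 = 1.359 m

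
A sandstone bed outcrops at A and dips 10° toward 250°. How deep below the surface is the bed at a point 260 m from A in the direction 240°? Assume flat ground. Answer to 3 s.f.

45.1 m

The hole lies 10° from the dip direction, so the down-dip offset is 260 × cos 10° = 256.05 m.
Depth = down-dip offset × tan(dip) = 256.05 × tan 10° = 256.05 × 0.1763
Depth = 45.15 m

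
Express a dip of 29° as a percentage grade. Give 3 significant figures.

grade % = 100 × tan 29° = 100 × 0.5543

55.4%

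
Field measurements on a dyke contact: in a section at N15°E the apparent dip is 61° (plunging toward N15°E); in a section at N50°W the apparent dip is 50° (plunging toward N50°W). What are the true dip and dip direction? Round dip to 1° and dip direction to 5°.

true dip 62°, dip direction 000°

Each apparent-dip line lies in the plane. As unit vectors (x east, y north, z up), v₁ plunges 61°→N15°E and v₂ plunges 50°→N50°W.
n = v₁ × v₂ = (0.003, 0.527, 0.282) (taken with n_z > 0).
tan δ = √(n_x²+n_y²)/n_z = 0.527/0.282, so δ = 61.8°.
The horizontal component of n points toward azimuth atan2(n_x, n_y) = 0°, the dip direction.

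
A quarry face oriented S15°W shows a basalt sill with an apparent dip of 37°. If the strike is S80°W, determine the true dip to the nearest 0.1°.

The section is 65° from the strike.
tan(true dip) = tan 37° / sin 65° = 0.8315
δ = arctan(0.8315) = 39.74°

39.7°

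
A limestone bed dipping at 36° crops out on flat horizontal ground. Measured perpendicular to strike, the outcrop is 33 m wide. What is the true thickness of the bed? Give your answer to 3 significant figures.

19.4 m

True thickness t = w · sin(dip) = 33 × sin 36°
t = 33 × 0.5878 = 19.397 m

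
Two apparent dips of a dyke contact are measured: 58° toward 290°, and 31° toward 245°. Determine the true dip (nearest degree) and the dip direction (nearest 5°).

true dip 61°, dip direction 315°

Each apparent-dip line lies in the plane. As unit vectors (x east, y north, z up), v₁ plunges 58°→290° and v₂ plunges 31°→245°.
The plane normal is n = v₁ × v₂ ∝ (-0.401, 0.402, 0.321).
Dip δ = arctan(|n_h|/n_z) = arctan(0.568/0.321) = 60.5°.
Dip direction = atan2(-0.401, 0.402) = 315° (azimuth of n's horizontal projection).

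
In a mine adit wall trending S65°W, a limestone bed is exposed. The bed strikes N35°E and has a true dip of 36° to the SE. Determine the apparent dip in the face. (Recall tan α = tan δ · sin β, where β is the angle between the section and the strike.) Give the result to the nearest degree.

20°

The strike is N35°E and the section trends S65°W; the acute angle between them is β = 30°.
tan(apparent dip) = tan 36° · sin 30° = 0.3633
apparent dip = arctan 0.3633 = 19.96°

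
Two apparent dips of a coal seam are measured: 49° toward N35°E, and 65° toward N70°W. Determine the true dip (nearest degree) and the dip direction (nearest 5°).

Each apparent-dip line lies in the plane. As unit vectors (x east, y north, z up), v₁ plunges 49°→N35°E and v₂ plunges 65°→N70°W.
The plane normal is n = v₁ × v₂ ∝ (-0.378, 0.641, 0.268).
True dip = arccos(n_z / |n|) = arccos(0.3387) = 70.2°.
Dip direction = atan2(-0.378, 0.641) = 329° (azimuth of n's horizontal projection).

true dip 70°, dip direction 330°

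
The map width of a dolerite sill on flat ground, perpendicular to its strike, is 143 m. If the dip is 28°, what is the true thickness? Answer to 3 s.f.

67.1 m

True thickness t = w · sin(dip) = 143 × sin 28°
t = 143 × 0.4695 = 67.134 m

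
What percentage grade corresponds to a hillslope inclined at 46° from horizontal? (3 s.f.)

104%

grade % = 100 × tan 46° = 100 × 1.0355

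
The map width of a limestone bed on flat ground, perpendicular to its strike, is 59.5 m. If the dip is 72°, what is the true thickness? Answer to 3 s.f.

56.6 m

True thickness t = w · sin(dip) = 59.5 × sin 72°
t = 59.5 × 0.9511 = 56.588 m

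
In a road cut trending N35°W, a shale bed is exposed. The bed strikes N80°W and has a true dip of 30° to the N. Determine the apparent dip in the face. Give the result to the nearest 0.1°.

22.2°

Angle between strike (N80°W) and section (N35°W): β = 45°.
tan(apparent dip) = tan 30° · sin 45° = 0.4082
α = arctan(0.4082) = 22.21°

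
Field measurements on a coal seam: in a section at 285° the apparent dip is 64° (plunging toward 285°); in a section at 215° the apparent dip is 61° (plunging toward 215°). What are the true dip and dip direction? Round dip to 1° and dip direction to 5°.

true dip 67°, dip direction 255°

Represent each trace as a vector plunging at its apparent dip toward its trend (east-north-up frame): v₁ = (-0.423, 0.113, -0.899), v₂ = (-0.278, -0.397, -0.875).
n = v₁ × v₂ = (-0.456, -0.120, 0.200) (taken with n_z > 0).
Dip δ = arctan(|n_h|/n_z) = arctan(0.472/0.200) = 67.1°.
Dip direction = azimuth of (n_x, n_y) = atan2(-0.456, -0.120) = 255°.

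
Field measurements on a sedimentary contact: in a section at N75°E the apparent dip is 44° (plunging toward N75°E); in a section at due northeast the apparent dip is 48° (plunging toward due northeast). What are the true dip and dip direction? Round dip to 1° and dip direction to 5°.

true dip 48°, dip direction 045°

The two traces are lines in the plane: v₁ = (sin 75°·cos 44°, cos 75°·cos 44°, −sin 44°), v₂ = (sin 45°·cos 48°, cos 45°·cos 48°, −sin 48°).
Cross product v₁ × v₂ gives the pole to the plane: n ∝ (0.190, 0.188, 0.241).
True dip = arccos(n_z / |n|) = arccos(0.6691) = 48.0°.
Dip direction = azimuth of (n_x, n_y) = atan2(0.190, 0.188) = 45°.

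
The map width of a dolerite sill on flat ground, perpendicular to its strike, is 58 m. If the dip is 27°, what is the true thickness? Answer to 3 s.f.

True thickness t = w · sin(dip) = 58 × sin 27°
t = 58 × 0.4540 = 26.331 m

26.3 m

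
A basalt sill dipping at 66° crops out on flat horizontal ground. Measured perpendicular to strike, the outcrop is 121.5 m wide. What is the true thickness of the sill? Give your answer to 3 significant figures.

True thickness t = w · sin(dip) = 121.5 × sin 66°
t = 121.5 × 0.9135 = 110.996 m

111 m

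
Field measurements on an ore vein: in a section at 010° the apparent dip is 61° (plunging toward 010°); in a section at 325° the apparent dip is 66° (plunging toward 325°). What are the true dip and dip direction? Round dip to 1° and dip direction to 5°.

Each apparent-dip line lies in the plane. As unit vectors (x east, y north, z up), v₁ plunges 61°→010° and v₂ plunges 66°→325°.
The plane normal is n = v₁ × v₂ ∝ (-0.145, 0.281, 0.139).
True dip = arccos(n_z / |n|) = arccos(0.4036) = 66.2°.
Dip direction = atan2(-0.145, 0.281) = 333° (azimuth of n's horizontal projection).

true dip 66°, dip direction 335°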